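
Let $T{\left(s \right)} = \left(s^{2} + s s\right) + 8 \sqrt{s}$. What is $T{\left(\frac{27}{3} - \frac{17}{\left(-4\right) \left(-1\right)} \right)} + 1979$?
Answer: $\frac{16193}{8} + 4 \sqrt{19} \approx 2041.6$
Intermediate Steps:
$T{\left(s \right)} = 2 s^{2} + 8 \sqrt{s}$ ($T{\left(s \right)} = \left(s^{2} + s^{2}\right) + 8 \sqrt{s} = 2 s^{2} + 8 \sqrt{s}$)
$T{\left(\frac{27}{3} - \frac{17}{\left(-4\right) \left(-1\right)} \right)} + 1979 = \left(2 \left(\frac{27}{3} - \frac{17}{\left(-4\right) \left(-1\right)}\right)^{2} + 8 \sqrt{\frac{27}{3} - \frac{17}{\left(-4\right) \left(-1\right)}}\right) + 1979 = \left(2 \left(27 \cdot \frac{1}{3} - \frac{17}{4}\right)^{2} + 8 \sqrt{27 \cdot \frac{1}{3} - \frac{17}{4}}\right) + 1979 = \left(2 \left(9 - \frac{17}{4}\right)^{2} + 8 \sqrt{9 - \frac{17}{4}}\right) + 1979 = \left(2 \left(\frac{19}{4}\right)^{2} + 8 \sqrt{\frac{19}{4}}\right) + 1979 = \left(2 \cdot \frac{361}{16} + 8 \frac{\sqrt{19}}{2}\right) + 1979 = \left(\frac{361}{8} + 4 \sqrt{19}\right) + 1979 = \frac{16193}{8} + 4 \sqrt{19}$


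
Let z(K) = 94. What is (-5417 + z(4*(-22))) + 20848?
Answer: 15525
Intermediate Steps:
(-5417 + z(4*(-22))) + 20848 = (-5417 + 94) + 20848 = -5323 + 20848 = 15525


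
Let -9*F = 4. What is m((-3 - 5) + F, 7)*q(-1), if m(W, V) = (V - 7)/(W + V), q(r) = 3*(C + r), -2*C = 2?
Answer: 0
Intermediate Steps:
F = -4/9 (F = -1/9*4 = -4/9 ≈ -0.44444)
C = -1 (C = -1/2*2 = -1)
q(r) = -3 + 3*r (q(r) = 3*(-1 + r) = -3 + 3*r)
m(W, V) = (-7 + V)/(V + W)
m((-3 - 5) + F, 7)*q(-1) = ((-7 + 7)/(7 + ((-3 - 5) - 4/9)))*(-3 + 3*(-1)) = (0/(7 + (-8 - 4/9)))*(-3 - 3) = (0/(7 - 76/9))*(-6) = (0/(-13/9))*(-6) = -9/13*0*(-6) = 0*(-6) = 0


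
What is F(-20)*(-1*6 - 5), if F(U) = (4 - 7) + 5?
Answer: -22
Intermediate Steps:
F(U) = 2 (F(U) = -3 + 5 = 2)
F(-20)*(-1*6 - 5) = 2*(-1*6 - 5) = 2*(-6 - 5) = 2*(-11) = -22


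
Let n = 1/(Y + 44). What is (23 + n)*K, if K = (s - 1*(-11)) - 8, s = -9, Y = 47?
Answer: -12564/91 ≈ -138.07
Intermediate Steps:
n = 1/91 (n = 1/(47 + 44) = 1/91 ≈ 0.010989)
K = -6 (K = (-9 - 1*(-11)) - 8 = (-9 + 11) - 8 = 2 - 8 = -6)
(23 + n)*K = (23 + 1/91)*(-6) = (2094/91)*(-6) = -12564/91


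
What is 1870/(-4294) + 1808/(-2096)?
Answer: -365096/281257 ≈ -1.2981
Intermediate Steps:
1870/(-4294) + 1808/(-2096) = 1870*(-1/4294) + 1808*(-1/2096) = -935/2147 - 113/131 = -365096/281257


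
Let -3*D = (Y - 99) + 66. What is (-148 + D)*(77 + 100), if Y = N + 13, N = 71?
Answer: -29205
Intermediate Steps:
Y = 84 (Y = 71 + 13 = 84)
D = -17 (D = -((84 - 99) + 66)/3 = -(-15 + 66)/3 = -⅓*51 = -17)
(-148 + D)*(77 + 100) = (-148 - 17)*(77 + 100) = -165*177 = -29205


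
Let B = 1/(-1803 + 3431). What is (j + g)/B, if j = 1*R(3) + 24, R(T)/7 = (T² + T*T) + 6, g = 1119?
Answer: 2134308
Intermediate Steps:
B = 1/1628 ≈ 0.00061425
R(T) = 42 + 14*T² (R(T) = 7*((T² + T*T) + 6) = 7*((T² + T²) + 6) = 7*(2*T² + 6) = 7*(6 + 2*T²) = 42 + 14*T²)
j = 192 (j = 1*(42 + 14*3²) + 24 = 1*(42 + 14*9) + 24 = 1*(42 + 126) + 24 = 1*168 + 24 = 168 + 24 = 192)
(j + g)/B = (192 + 1119)/(1/1628) = 1311*1628 = 2134308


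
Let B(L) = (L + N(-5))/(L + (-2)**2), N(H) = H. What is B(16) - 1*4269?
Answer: -85369/20 ≈ -4268.5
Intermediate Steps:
B(L) = (-5 + L)/(4 + L) (B(L) = (L - 5)/(L + (-2)**2) = (-5 + L)/(L + 4) = (-5 + L)/(4 + L))
B(16) - 1*4269 = (-5 + 16)/(4 + 16) - 1*4269 = 11/20 - 4269 = -85369/20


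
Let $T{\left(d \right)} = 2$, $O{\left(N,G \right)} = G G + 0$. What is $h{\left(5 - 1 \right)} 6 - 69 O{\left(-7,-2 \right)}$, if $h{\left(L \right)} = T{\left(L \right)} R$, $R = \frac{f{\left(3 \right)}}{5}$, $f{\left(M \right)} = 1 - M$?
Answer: $- \frac{1404}{5} \approx -280.8$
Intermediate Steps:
$O{\left(N,G \right)} = G^{2}$ ($O{\left(N,G \right)} = G^{2} + 0 = G^{2}$)
$R = - \frac{2}{5}$ ($R = \frac{1 - 3}{5} = \left(1 - 3\right) \frac{1}{5} = \left(-2\right) \frac{1}{5} = - \frac{2}{5} \approx -0.4$)
$h{\left(L \right)} = - \frac{4}{5}$ ($h{\left(L \right)} = 2 \left(- \frac{2}{5}\right) = - \frac{4}{5}$)
$h{\left(5 - 1 \right)} 6 - 69 O{\left(-7,-2 \right)} = \left(- \frac{4}{5}\right) 6 - 69 \left(-2\right)^{2} = - \frac{24}{5} - 276 = - \frac{1404}{5}$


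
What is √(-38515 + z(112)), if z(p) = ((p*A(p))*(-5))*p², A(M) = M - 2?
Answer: I*√772748915 ≈ 27798.0*I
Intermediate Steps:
A(M) = -2 + M
z(p) = -5*p³*(-2 + p) (z(p) = ((p*(-2 + p))*(-5))*p² = (-5*p*(-2 + p))*p² = -5*p³*(-2 + p))
√(-38515 + z(112)) = √(-38515 + 5*112³*(2 - 1*112)) = √(-38515 + 5*1404928*(2 - 112)) = √(-38515 + 5*1404928*(-110)) = √(-38515 - 772710400) = √(-772748915) = I*√772748915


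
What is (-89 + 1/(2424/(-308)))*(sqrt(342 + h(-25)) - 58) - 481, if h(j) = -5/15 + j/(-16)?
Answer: 1420576/303 - 270055*sqrt(1977)/7272 ≈ 3037.2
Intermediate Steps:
h(j) = -1/3 - j/16 (h(j) = -5*1/15 + j*(-1/16) = -1/3 - j/16)
(-89 + 1/(2424/(-308)))*(sqrt(342 + h(-25)) - 58) - 481 = (-89 + 1/(2424/(-308)))*(sqrt(342 + (-1/3 - 1/16*(-25))) - 58) - 481 = (-89 + 1/(2424*(-1/308)))*(sqrt(342 + (-1/3 + 25/16)) - 58) - 481 = (-89 + 1/(-606/77))*(sqrt(342 + 59/48) - 58) - 481 = (-89 - 77/606)*(sqrt(16475/48) - 58) - 481 = -54011*(5*sqrt(1977)/12 - 58)/606 - 481 = -54011*(-58 + 5*sqrt(1977)/12)/606 - 481 = (1566319/303 - 270055*sqrt(1977)/7272) - 481 = 1420576/303 - 270055*sqrt(1977)/7272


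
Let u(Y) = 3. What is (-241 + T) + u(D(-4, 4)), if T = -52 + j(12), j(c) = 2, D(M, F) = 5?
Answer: -288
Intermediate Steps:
T = -50 (T = -52 + 2 = -50)
(-241 + T) + u(D(-4, 4)) = (-241 - 50) + 3 = -291 + 3 = -288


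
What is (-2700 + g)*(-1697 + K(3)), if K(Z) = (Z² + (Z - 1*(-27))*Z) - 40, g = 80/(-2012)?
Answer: 2224600560/503 ≈ 4.4227e+6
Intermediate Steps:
g = -20/503 (g = 80*(-1/2012) = -20/503 ≈ -0.039761)
K(Z) = -40 + Z² + Z*(27 + Z) (K(Z) = (Z² + (Z + 27)*Z) - 40 = (Z² + (27 + Z)*Z) - 40 = (Z² + Z*(27 + Z)) - 40 = -40 + Z² + Z*(27 + Z))
(-2700 + g)*(-1697 + K(3)) = (-2700 - 20/503)*(-1697 + (-40 + 2*3² + 27*3)) = -1358120*(-1697 + (-40 + 2*9 + 81))/503 = -1358120*(-1697 + (-40 + 18 + 81))/503 = -1358120*(-1697 + 59)/503 = -1358120/503*(-1638) = 2224600560/503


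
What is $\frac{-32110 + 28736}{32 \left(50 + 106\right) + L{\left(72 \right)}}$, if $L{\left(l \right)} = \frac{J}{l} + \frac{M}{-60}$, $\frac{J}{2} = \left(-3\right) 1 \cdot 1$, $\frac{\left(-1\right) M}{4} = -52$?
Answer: $- \frac{67480}{99769} \approx -0.67636$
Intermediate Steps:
$M = 208$ ($M = \left(-4\right) \left(-52\right) = 208$)
$J = -6$ ($J = 2 \left(-3\right) 1 \cdot 1 = 2 \left(\left(-3\right) 1\right) = 2 \left(-3\right) = -6$)
$L{\left(l \right)} = - \frac{52}{15} - \frac{6}{l}$ ($L{\left(l \right)} = - \frac{6}{l} + \frac{208}{-60} = - \frac{6}{l} + 208 \left(- \frac{1}{60}\right) = - \frac{6}{l} - \frac{52}{15} = - \frac{52}{15} - \frac{6}{l}$)
$\frac{-32110 + 28736}{32 \left(50 + 106\right) + L{\left(72 \right)}} = \frac{-32110 + 28736}{32 \left(50 + 106\right) - \left(\frac{52}{15} + \frac{6}{72}\right)} = - \frac{3374}{32 \cdot 156 - \frac{71}{20}} = - \frac{3374}{4992 - \frac{71}{20}} = - \frac{3374}{\frac{99769}{20}} = \left(-3374\right) \frac{20}{99769} = - \frac{67480}{99769}$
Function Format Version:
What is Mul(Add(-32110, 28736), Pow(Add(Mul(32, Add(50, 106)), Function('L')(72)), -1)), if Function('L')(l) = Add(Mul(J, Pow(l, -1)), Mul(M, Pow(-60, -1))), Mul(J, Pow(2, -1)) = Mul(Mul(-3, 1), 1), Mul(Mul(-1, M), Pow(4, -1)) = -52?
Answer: Rational(-67480, 99769) ≈ -0.67636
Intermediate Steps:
M = 208 (M = Mul(-4, -52) = 208)
J = -6 (J = Mul(2, Mul(Mul(-3, 1), 1)) = Mul(2, Mul(-3, 1)) = Mul(2, -3) = -6)
Function('L')(l) = Add(Rational(-52, 15), Mul(-6, Pow(l, -1))) (Function('L')(l) = Add(Mul(-6, Pow(l, -1)), Mul(208, Pow(-60, -1))) = Add(Mul(-6, Pow(l, -1)), Mul(208, Rational(-1, 60))) = Add(Mul(-6, Pow(l, -1)), Rational(-52, 15)) = Add(Rational(-52, 15), Mul(-6, Pow(l, -1))))
Mul(Add(-32110, 28736), Pow(Add(Mul(32, Add(50, 106)), Function('L')(72)), -1)) = Mul(Add(-32110, 28736), Pow(Add(Mul(32, Add(50, 106)), Add(Rational(-52, 15), Mul(-6, Pow(72, -1)))), -1)) = Mul(-3374, Pow(Add(Mul(32, 156), Add(Rational(-52, 15), Mul(-6, Rational(1, 72)))), -1)) = Mul(-3374, Pow(Add(4992, Add(Rational(-52, 15), Rational(-1, 12))), -1)) = Mul(-3374, Pow(Add(4992, Rational(-71, 20)), -1)) = Mul(-3374, Pow(Rational(99769, 20), -1)) = Mul(-3374, Rational(20, 99769)) = Rational(-67480, 99769)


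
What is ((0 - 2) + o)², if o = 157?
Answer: 24025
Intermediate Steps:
((0 - 2) + o)² = ((0 - 2) + 157)² = (-2 + 157)² = 155² = 24025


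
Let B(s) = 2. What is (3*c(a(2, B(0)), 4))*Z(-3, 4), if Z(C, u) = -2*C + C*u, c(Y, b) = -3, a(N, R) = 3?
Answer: 54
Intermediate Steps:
(3*c(a(2, B(0)), 4))*Z(-3, 4) = (3*(-3))*(-3*(-2 + 4)) = -(-27)*2 = -9*(-6) = 54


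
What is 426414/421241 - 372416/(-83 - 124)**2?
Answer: -262014130/34120521 ≈ -7.6791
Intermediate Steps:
426414/421241 - 372416/(-83 - 124)**2 = 426414*(1/421241) - 372416/((-207)**2) = 426414/421241 - 372416/42849 = 426414/421241 - 372416*1/42849 = 426414/421241 - 704/81 = -262014130/34120521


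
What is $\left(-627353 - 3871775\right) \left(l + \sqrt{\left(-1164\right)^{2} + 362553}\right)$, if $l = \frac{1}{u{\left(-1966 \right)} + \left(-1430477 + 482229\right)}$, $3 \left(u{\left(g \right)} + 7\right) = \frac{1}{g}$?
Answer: $\frac{26535856944}{5592807991} - 4499128 \sqrt{1717449} \approx -5.8962 \cdot 10^{9}$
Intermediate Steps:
$u{\left(g \right)} = -7 + \frac{1}{3 g}$
$l = - \frac{5898}{5592807991}$ ($l = \frac{1}{\left(-7 + \frac{1}{3 \left(-1966\right)}\right) + \left(-1430477 + 482229\right)} = \frac{1}{\left(-7 + \frac{1}{3} \left(- \frac{1}{1966}\right)\right) - 948248} = \frac{1}{\left(-7 - \frac{1}{5898}\right) - 948248} = \frac{1}{- \frac{41287}{5898} - 948248} = \frac{1}{- \frac{5592807991}{5898}} = - \frac{5898}{5592807991} \approx -1.0546 \cdot 10^{-6}$)
$\left(-627353 - 3871775\right) \left(l + \sqrt{\left(-1164\right)^{2} + 362553}\right) = \left(-627353 - 3871775\right) \left(- \frac{5898}{5592807991} + \sqrt{\left(-1164\right)^{2} + 362553}\right) = - 4499128 \left(- \frac{5898}{5592807991} + \sqrt{1354896 + 362553}\right) = - 4499128 \left(- \frac{5898}{5592807991} + \sqrt{1717449}\right) = \frac{26535856944}{5592807991} - 4499128 \sqrt{1717449}$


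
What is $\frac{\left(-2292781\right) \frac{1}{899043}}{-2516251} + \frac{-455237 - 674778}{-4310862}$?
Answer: $\frac{284038887237366013}{1083567661752514174} \approx 0.26213$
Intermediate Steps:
$\frac{\left(-2292781\right) \frac{1}{899043}}{-2516251} + \frac{-455237 - 674778}{-4310862} = \left(-2292781\right) \frac{1}{899043} \left(- \frac{1}{2516251}\right) + \left(-455237 - 674778\right) \left(- \frac{1}{4310862}\right) = \left(- \frac{2292781}{899043}\right) \left(- \frac{1}{2516251}\right) - - \frac{1130015}{4310862} = \frac{2292781}{2262217847793} + \frac{1130015}{4310862} = \frac{284038887237366013}{1083567661752514174}$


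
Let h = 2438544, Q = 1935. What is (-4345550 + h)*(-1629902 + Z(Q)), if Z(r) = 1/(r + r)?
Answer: 6014430647798717/1935 ≈ 3.1082e+12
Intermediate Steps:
Z(r) = 1/(2*r)
(-4345550 + h)*(-1629902 + Z(Q)) = (-4345550 + 2438544)*(-1629902 + (½)/1935) = -1907006*(-1629902 + (½)*(1/1935)) = -1907006*(-1629902 + 1/3870) = -1907006*(-6307720739/3870) = 6014430647798717/1935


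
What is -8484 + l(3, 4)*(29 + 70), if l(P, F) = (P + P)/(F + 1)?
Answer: -41826/5 ≈ -8365.2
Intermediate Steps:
l(P, F) = 2*P/(1 + F) (l(P, F) = (2*P)/(1 + F) = 2*P/(1 + F))
-8484 + l(3, 4)*(29 + 70) = -8484 + (2*3/(1 + 4))*(29 + 70) = -8484 + (2*3/5)*99 = -8484 + (2*3*(⅕))*99 = -8484 + (6/5)*99 = -8484 + 594/5 = -41826/5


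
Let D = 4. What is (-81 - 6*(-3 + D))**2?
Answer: 7569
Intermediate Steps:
(-81 - 6*(-3 + D))**2 = (-81 - 6*(-3 + 4))**2 = (-81 - 6*1)**2 = (-81 - 6)**2 = (-87)**2 = 7569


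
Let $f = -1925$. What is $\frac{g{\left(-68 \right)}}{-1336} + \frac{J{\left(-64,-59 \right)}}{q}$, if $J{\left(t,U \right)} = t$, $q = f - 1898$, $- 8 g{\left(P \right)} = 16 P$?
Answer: $- \frac{54303}{638441} \approx -0.085056$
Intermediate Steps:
$g{\left(P \right)} = - 2 P$ ($g{\left(P \right)} = - \frac{16 P}{8} = - 2 P$)
$q = -3823$ ($q = -1925 - 1898 = -3823$)
$\frac{g{\left(-68 \right)}}{-1336} + \frac{J{\left(-64,-59 \right)}}{q} = \frac{\left(-2\right) \left(-68\right)}{-1336} - \frac{64}{-3823} = 136 \left(- \frac{1}{1336}\right) - - \frac{64}{3823} = - \frac{17}{167} + \frac{64}{3823} = - \frac{54303}{638441}$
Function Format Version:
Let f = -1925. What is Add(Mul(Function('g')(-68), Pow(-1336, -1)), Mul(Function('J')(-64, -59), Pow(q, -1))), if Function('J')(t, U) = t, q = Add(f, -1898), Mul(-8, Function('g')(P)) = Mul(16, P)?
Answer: Rational(-54303, 638441) ≈ -0.085056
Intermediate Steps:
Function('g')(P) = Mul(-2, P) (Function('g')(P) = Mul(Rational(-1, 8), Mul(16, P)) = Mul(-2, P))
q = -3823 (q = Add(-1925, -1898) = -3823)
Add(Mul(Function('g')(-68), Pow(-1336, -1)), Mul(Function('J')(-64, -59), Pow(q, -1))) = Add(Mul(Mul(-2, -68), Pow(-1336, -1)), Mul(-64, Pow(-3823, -1))) = Add(Mul(136, Rational(-1, 1336)), Mul(-64, Rational(-1, 3823))) = Add(Rational(-17, 167), Rational(64, 3823)) = Rational(-54303, 638441)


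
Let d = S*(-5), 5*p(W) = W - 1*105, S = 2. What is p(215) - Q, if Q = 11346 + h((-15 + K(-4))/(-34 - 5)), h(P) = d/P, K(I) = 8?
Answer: -78878/7 ≈ -11268.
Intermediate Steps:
p(W) = -21 + W/5 (p(W) = (W - 1*105)/5 = (W - 105)/5 = (-105 + W)/5 = -21 + W/5)
d = -10 (d = 2*(-5) = -10)
h(P) = -10/P
Q = 79032/7 (Q = 11346 - 10*(-34 - 5)/(-15 + 8) = 11346 - 10/((-7/(-39))) = 11346 - 10/((-7*(-1/39))) = 11346 - 10/7/39 = 11346 - 10*39/7 = 11346 - 390/7 = 79032/7 ≈ 11290.)
p(215) - Q = (-21 + (1/5)*215) - 1*79032/7 = (-21 + 43) - 79032/7 = 22 - 79032/7 = -78878/7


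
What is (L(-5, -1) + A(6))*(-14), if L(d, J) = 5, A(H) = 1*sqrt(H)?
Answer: -70 - 14*sqrt(6) ≈ -104.29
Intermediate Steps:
A(H) = sqrt(H)
(L(-5, -1) + A(6))*(-14) = (5 + sqrt(6))*(-14) = -70 - 14*sqrt(6)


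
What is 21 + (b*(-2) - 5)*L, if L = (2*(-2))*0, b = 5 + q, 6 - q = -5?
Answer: 21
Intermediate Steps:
q = 11 (q = 6 - 1*(-5) = 6 + 5 = 11)
b = 16 (b = 5 + 11 = 16)
L = 0 (L = -4*0 = 0)
21 + (b*(-2) - 5)*L = 21 + (16*(-2) - 5)*0 = 21 + (-32 - 5)*0 = 21 - 37*0 = 21 + 0 = 21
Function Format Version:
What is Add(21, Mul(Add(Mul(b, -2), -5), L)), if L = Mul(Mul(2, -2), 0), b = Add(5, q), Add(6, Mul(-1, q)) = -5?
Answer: 21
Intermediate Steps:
q = 11 (q = Add(6, Mul(-1, -5)) = Add(6, 5) = 11)
b = 16 (b = Add(5, 11) = 16)
L = 0 (L = Mul(-4, 0) = 0)
Add(21, Mul(Add(Mul(b, -2), -5), L)) = Add(21, Mul(Add(Mul(16, -2), -5), 0)) = Add(21, Mul(Add(-32, -5), 0)) = Add(21, Mul(-37, 0)) = Add(21, 0) = 21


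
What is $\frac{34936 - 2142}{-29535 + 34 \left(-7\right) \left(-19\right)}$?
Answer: $- \frac{32794}{25013} \approx -1.3111$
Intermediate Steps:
$\frac{34936 - 2142}{-29535 + 34 \left(-7\right) \left(-19\right)} = \frac{32794}{-29535 - -4522} = \frac{32794}{-29535 + 4522} = \frac{32794}{-25013} = 32794 \left(- \frac{1}{25013}\right) = - \frac{32794}{25013}$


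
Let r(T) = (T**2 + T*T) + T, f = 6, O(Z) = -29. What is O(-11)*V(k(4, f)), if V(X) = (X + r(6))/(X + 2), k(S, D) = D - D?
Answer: -1131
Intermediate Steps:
r(T) = T + 2*T**2 (r(T) = (T**2 + T**2) + T = 2*T**2 + T = T + 2*T**2)
k(S, D) = 0
V(X) = (78 + X)/(2 + X) (V(X) = (X + 6*(1 + 2*6))/(X + 2) = (X + 6*(1 + 12))/(2 + X) = (X + 6*13)/(2 + X) = (X + 78)/(2 + X) = (78 + X)/(2 + X))
O(-11)*V(k(4, f)) = -29*(78 + 0)/(2 + 0) = -29*78/2 = -29*39 = -1131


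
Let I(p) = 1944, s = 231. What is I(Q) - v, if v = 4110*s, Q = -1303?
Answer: -947466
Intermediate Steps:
v = 949410 (v = 4110*231 = 949410)
I(Q) - v = 1944 - 1*949410 = 1944 - 949410 = -947466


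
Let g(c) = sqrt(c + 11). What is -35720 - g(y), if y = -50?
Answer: -35720 - I*sqrt(39) ≈ -35720.0 - 6.245*I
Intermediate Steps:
g(c) = sqrt(11 + c)
-35720 - g(y) = -35720 - sqrt(11 - 50) = -35720 - sqrt(-39) = -35720 - I*sqrt(39)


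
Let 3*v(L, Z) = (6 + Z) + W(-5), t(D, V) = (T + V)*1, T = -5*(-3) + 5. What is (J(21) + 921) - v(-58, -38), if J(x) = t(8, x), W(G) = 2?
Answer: 972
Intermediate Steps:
T = 20 (T = 15 + 5 = 20)
t(D, V) = 20 + V (t(D, V) = (20 + V)*1 = 20 + V)
J(x) = 20 + x
v(L, Z) = 8/3 + Z/3 (v(L, Z) = ((6 + Z) + 2)/3 = (8 + Z)/3 = 8/3 + Z/3)
(J(21) + 921) - v(-58, -38) = ((20 + 21) + 921) - (8/3 + (⅓)*(-38)) = (41 + 921) - (8/3 - 38/3) = 962 - 1*(-10) = 962 + 10 = 972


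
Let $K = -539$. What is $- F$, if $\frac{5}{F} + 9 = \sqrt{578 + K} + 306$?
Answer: $- \frac{99}{5878} + \frac{\sqrt{39}}{17634} \approx -0.016488$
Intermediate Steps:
$F = \frac{5}{297 + \sqrt{39}}$ ($F = \frac{5}{-9 + \left(\sqrt{578 - 539} + 306\right)} = \frac{5}{-9 + \left(\sqrt{39} + 306\right)} = \frac{5}{-9 + \left(306 + \sqrt{39}\right)} = \frac{5}{297 + \sqrt{39}} \approx 0.016488$)
$- F = - (\frac{99}{5878} - \frac{\sqrt{39}}{17634}) = - \frac{99}{5878} + \frac{\sqrt{39}}{17634}$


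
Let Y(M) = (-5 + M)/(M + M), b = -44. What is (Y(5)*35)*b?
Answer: 0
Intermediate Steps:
Y(M) = (-5 + M)/(2*M) (Y(M) = (-5 + M)/((2*M)) = (-5 + M)*(1/(2*M)) = (-5 + M)/(2*M))
(Y(5)*35)*b = (((½)*(-5 + 5)/5)*35)*(-44) = (((½)*(⅕)*0)*35)*(-44) = (0*35)*(-44) = 0*(-44) = 0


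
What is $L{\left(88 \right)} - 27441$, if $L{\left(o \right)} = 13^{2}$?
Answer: $-27272$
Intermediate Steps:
$L{\left(o \right)} = 169$
$L{\left(88 \right)} - 27441 = 169 - 27441 = -27272$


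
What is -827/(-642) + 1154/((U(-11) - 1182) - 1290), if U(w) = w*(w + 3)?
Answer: 307675/382632 ≈ 0.80410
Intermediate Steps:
U(w) = w*(3 + w)
-827/(-642) + 1154/((U(-11) - 1182) - 1290) = -827/(-642) + 1154/((-11*(3 - 11) - 1182) - 1290) = -827*(-1/642) + 1154/((-11*(-8) - 1182) - 1290) = 827/642 + 1154/((88 - 1182) - 1290) = 827/642 + 1154/(-1094 - 1290) = 827/642 + 1154/(-2384) = 827/642 + 1154*(-1/2384) = 827/642 - 577/1192 = 307675/382632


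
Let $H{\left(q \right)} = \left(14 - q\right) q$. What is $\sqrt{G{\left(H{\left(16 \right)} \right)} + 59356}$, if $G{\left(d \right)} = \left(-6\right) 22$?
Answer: $2 \sqrt{14806} \approx 243.36$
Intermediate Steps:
$H{\left(q \right)} = q \left(14 - q\right)$
$G{\left(d \right)} = -132$
$\sqrt{G{\left(H{\left(16 \right)} \right)} + 59356} = \sqrt{-132 + 59356} = \sqrt{59224} = 2 \sqrt{14806}$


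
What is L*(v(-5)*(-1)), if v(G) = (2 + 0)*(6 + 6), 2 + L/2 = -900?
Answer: 43296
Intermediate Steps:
L = -1804 (L = -4 + 2*(-900) = -4 - 1800 = -1804)
v(G) = 24 (v(G) = 2*12 = 24)
L*(v(-5)*(-1)) = -43296*(-1) = -1804*(-24) = 43296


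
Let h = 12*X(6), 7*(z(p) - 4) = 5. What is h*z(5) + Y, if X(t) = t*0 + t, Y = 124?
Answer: 3244/7 ≈ 463.43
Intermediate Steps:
z(p) = 33/7 (z(p) = 4 + (⅐)*5 = 4 + 5/7 = 33/7)
X(t) = t (X(t) = 0 + t = t)
h = 72 (h = 12*6 = 72)
h*z(5) + Y = 72*(33/7) + 124 = 2376/7 + 124 = 3244/7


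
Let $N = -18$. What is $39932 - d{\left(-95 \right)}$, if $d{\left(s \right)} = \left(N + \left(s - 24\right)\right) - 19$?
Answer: $40088$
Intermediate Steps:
$d{\left(s \right)} = -61 + s$ ($d{\left(s \right)} = \left(-18 + \left(s - 24\right)\right) - 19 = \left(-18 + \left(-24 + s\right)\right) - 19 = \left(-42 + s\right) - 19 = -61 + s$)
$39932 - d{\left(-95 \right)} = 39932 - \left(-61 - 95\right) = 39932 - -156 = 39932 + 156 = 40088$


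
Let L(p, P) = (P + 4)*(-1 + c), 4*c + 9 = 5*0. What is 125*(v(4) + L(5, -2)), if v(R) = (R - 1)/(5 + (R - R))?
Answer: -1475/2 ≈ -737.50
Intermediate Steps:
c = -9/4 (c = -9/4 + (5*0)/4 = -9/4 + (¼)*0 = -9/4 + 0 = -9/4 ≈ -2.2500)
L(p, P) = -13 - 13*P/4 (L(p, P) = (P + 4)*(-1 - 9/4) = (4 + P)*(-13/4) = -13 - 13*P/4)
v(R) = -⅕ + R/5 (v(R) = (-1 + R)/(5 + 0) = (-1 + R)/5 = (-1 + R)*(⅕) = -⅕ + R/5)
125*(v(4) + L(5, -2)) = 125*((-⅕ + (⅕)*4) + (-13 - 13/4*(-2))) = 125*((-⅕ + ⅘) + (-13 + 13/2)) = 125*(⅗ - 13/2) = 125*(-59/10) = -1475/2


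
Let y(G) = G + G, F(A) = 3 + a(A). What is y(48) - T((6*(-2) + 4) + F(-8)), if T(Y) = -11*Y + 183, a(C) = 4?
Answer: -98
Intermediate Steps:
F(A) = 7 (F(A) = 3 + 4 = 7)
y(G) = 2*G
T(Y) = 183 - 11*Y
y(48) - T((6*(-2) + 4) + F(-8)) = 2*48 - (183 - 11*((6*(-2) + 4) + 7)) = 96 - (183 - 11*((-12 + 4) + 7)) = 96 - (183 - 11*(-8 + 7)) = 96 - (183 - 11*(-1)) = 96 - (183 + 11) = 96 - 1*194 = 96 - 194 = -98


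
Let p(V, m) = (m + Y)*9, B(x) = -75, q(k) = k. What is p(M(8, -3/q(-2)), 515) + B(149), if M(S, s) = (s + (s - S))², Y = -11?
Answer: 4461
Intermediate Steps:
M(S, s) = (-S + 2*s)²
p(V, m) = -99 + 9*m (p(V, m) = (m - 11)*9 = (-11 + m)*9 = -99 + 9*m)
p(M(8, -3/q(-2)), 515) + B(149) = (-99 + 9*515) - 75 = (-99 + 4635) - 75 = 4536 - 75 = 4461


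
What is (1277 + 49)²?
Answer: 1758276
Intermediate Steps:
(1277 + 49)² = 1326² = 1758276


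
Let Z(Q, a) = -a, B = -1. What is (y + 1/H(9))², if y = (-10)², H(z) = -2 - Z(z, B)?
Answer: 89401/9 ≈ 9933.4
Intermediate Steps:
H(z) = -3 (H(z) = -2 - (-1)*(-1) = -2 - 1*1 = -2 - 1 = -3)
y = 100
(y + 1/H(9))² = (100 + 1/(-3))² = (100 - ⅓)² = (299/3)² = 89401/9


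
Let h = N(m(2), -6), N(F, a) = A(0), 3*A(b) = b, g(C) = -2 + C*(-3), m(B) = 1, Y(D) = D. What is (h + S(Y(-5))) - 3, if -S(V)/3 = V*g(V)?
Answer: 192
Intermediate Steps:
g(C) = -2 - 3*C
A(b) = b/3
N(F, a) = 0 (N(F, a) = (⅓)*0 = 0)
S(V) = -3*V*(-2 - 3*V)
h = 0
(h + S(Y(-5))) - 3 = (0 + 3*(-5)*(2 + 3*(-5))) - 3 = (0 + 3*(-5)*(2 - 15)) - 3 = (0 + 3*(-5)*(-13)) - 3 = (0 + 195) - 3 = 195 - 3 = 192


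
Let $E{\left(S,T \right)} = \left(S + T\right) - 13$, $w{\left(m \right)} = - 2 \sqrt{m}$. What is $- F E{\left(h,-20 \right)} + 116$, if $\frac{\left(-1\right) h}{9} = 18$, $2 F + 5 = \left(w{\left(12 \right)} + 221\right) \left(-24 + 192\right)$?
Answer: $\frac{7239217}{2} - 65520 \sqrt{3} \approx 3.5061 \cdot 10^{6}$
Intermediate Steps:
$F = \frac{37123}{2} - 336 \sqrt{3}$ ($F = - \frac{5}{2} + \frac{\left(- 2 \sqrt{12} + 221\right) \left(-24 + 192\right)}{2} = - \frac{5}{2} + \frac{\left(- 2 \cdot 2 \sqrt{3} + 221\right) 168}{2} = - \frac{5}{2} + \frac{\left(- 4 \sqrt{3} + 221\right) 168}{2} = - \frac{5}{2} + \frac{\left(221 - 4 \sqrt{3}\right) 168}{2} = - \frac{5}{2} + \frac{37128 - 672 \sqrt{3}}{2} = - \frac{5}{2} + \left(18564 - 336 \sqrt{3}\right) = \frac{37123}{2} - 336 \sqrt{3} \approx 17980.0$)
$h = -162$ ($h = \left(-9\right) 18 = -162$)
$E{\left(S,T \right)} = -13 + S + T$
$- F E{\left(h,-20 \right)} + 116 = - (\frac{37123}{2} - 336 \sqrt{3}) \left(-13 - 162 - 20\right) + 116 = \left(- \frac{37123}{2} + 336 \sqrt{3}\right) \left(-195\right) + 116 = \left(\frac{7238985}{2} - 65520 \sqrt{3}\right) + 116 = \frac{7239217}{2} - 65520 \sqrt{3}$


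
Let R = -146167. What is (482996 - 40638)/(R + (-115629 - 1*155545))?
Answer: -442358/417341 ≈ -1.0599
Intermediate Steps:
(482996 - 40638)/(R + (-115629 - 1*155545)) = (482996 - 40638)/(-146167 + (-115629 - 1*155545)) = 442358/(-146167 + (-115629 - 155545)) = 442358/(-146167 - 271174) = 442358/(-417341) = 442358*(-1/417341) = -442358/417341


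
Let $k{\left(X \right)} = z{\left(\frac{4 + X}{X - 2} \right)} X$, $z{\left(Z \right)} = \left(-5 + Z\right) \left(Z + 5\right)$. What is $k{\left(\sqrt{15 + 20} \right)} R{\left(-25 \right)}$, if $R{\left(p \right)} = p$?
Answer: $- \frac{451500}{961} + \frac{522900 \sqrt{35}}{961} \approx 2749.2$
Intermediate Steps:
$z{\left(Z \right)} = \left(-5 + Z\right) \left(5 + Z\right)$
$k{\left(X \right)} = X \left(-25 + \frac{\left(4 + X\right)^{2}}{\left(-2 + X\right)^{2}}\right)$ ($k{\left(X \right)} = \left(-25 + \left(\frac{4 + X}{X - 2}\right)^{2}\right) X = \left(-25 + \left(\frac{4 + X}{-2 + X}\right)^{2}\right) X = \left(-25 + \frac{\left(4 + X\right)^{2}}{\left(-2 + X\right)^{2}}\right) X = X \left(-25 + \frac{\left(4 + X\right)^{2}}{\left(-2 + X\right)^{2}}\right)$)
$k{\left(\sqrt{15 + 20} \right)} R{\left(-25 \right)} = \left(- 25 \sqrt{15 + 20} + \frac{\sqrt{15 + 20} \left(4 + \sqrt{15 + 20}\right)^{2}}{\left(-2 + \sqrt{15 + 20}\right)^{2}}\right) \left(-25\right) = \left(- 25 \sqrt{35} + \frac{\sqrt{35} \left(4 + \sqrt{35}\right)^{2}}{\left(-2 + \sqrt{35}\right)^{2}}\right) \left(-25\right) = 625 \sqrt{35} - \frac{25 \sqrt{35} \left(4 + \sqrt{35}\right)^{2}}{\left(-2 + \sqrt{35}\right)^{2}}$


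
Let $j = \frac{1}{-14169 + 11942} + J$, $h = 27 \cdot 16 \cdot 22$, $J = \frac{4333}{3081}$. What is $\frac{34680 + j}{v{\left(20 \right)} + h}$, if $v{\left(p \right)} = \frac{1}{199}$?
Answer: $\frac{47354546986330}{12976920648939} \approx 3.6491$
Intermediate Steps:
$J = \frac{4333}{3081}$ ($J = 4333 \cdot \frac{1}{3081} = \frac{4333}{3081} \approx 1.4064$)
$h = 9504$ ($h = 432 \cdot 22 = 9504$)
$v{\left(p \right)} = \frac{1}{199}$
$j = \frac{9646510}{6861387}$ ($j = \frac{1}{-14169 + 11942} + \frac{4333}{3081} = \frac{1}{-2227} + \frac{4333}{3081} = - \frac{1}{2227} + \frac{4333}{3081} = \frac{9646510}{6861387} \approx 1.4059$)
$\frac{34680 + j}{v{\left(20 \right)} + h} = \frac{34680 + \frac{9646510}{6861387}}{\frac{1}{199} + 9504} = \frac{237962547670}{6861387 \cdot \frac{1891297}{199}} = \frac{237962547670}{6861387} \cdot \frac{199}{1891297} = \frac{47354546986330}{12976920648939}$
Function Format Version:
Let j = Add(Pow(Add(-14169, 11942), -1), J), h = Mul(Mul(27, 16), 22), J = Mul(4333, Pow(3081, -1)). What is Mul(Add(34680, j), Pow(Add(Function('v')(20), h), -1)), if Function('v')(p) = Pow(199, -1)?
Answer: Rational(47354546986330, 12976920648939) ≈ 3.6491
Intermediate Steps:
J = Rational(4333, 3081) (J = Mul(4333, Rational(1, 3081)) = Rational(4333, 3081) ≈ 1.4064)
h = 9504 (h = Mul(432, 22) = 9504)
Function('v')(p) = Rational(1, 199)
j = Rational(9646510, 6861387) (j = Add(Pow(Add(-14169, 11942), -1), Rational(4333, 3081)) = Add(Pow(-2227, -1), Rational(4333, 3081)) = Add(Rational(-1, 2227), Rational(4333, 3081)) = Rational(9646510, 6861387) ≈ 1.4059)
Mul(Add(34680, j), Pow(Add(Function('v')(20), h), -1)) = Mul(Add(34680, Rational(9646510, 6861387)), Pow(Add(Rational(1, 199), 9504), -1)) = Mul(Rational(237962547670, 6861387), Pow(Rational(1891297, 199), -1)) = Mul(Rational(237962547670, 6861387), Rational(199, 1891297)) = Rational(47354546986330, 12976920648939)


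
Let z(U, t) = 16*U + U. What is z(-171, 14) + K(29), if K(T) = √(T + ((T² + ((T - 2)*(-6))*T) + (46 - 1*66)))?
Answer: -2907 + 2*I*√962 ≈ -2907.0 + 62.032*I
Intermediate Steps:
z(U, t) = 17*U
K(T) = √(-20 + T + T² + T*(12 - 6*T)) (K(T) = √(T + ((T² + ((-2 + T)*(-6))*T) + (46 - 66))) = √(T + ((T² + (12 - 6*T)*T) - 20)) = √(T + ((T² + T*(12 - 6*T)) - 20)) = √(T + (-20 + T² + T*(12 - 6*T))) = √(-20 + T + T² + T*(12 - 6*T)))
z(-171, 14) + K(29) = 17*(-171) + √(-20 - 5*29² + 13*29) = -2907 + √(-20 - 5*841 + 377) = -2907 + √(-20 - 4205 + 377) = -2907 + √(-3848) = -2907 + 2*I*√962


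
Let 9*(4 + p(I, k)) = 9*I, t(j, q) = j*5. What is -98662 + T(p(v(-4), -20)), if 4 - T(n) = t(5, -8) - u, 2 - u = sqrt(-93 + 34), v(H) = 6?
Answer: -98681 - I*sqrt(59) ≈ -98681.0 - 7.6811*I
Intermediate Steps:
u = 2 - I*sqrt(59) (u = 2 - sqrt(-93 + 34) = 2 - sqrt(-59) = 2 - I*sqrt(59) ≈ 2.0 - 7.6811*I)
t(j, q) = 5*j
p(I, k) = -4 + I (p(I, k) = -4 + (9*I)/9 = -4 + I)
T(n) = -19 - I*sqrt(59) (T(n) = 4 - (5*5 - (2 - I*sqrt(59))) = 4 - (25 + (-2 + I*sqrt(59))) = 4 - (23 + I*sqrt(59)) = 4 + (-23 - I*sqrt(59)) = -19 - I*sqrt(59))
-98662 + T(p(v(-4), -20)) = -98662 + (-19 - I*sqrt(59)) = -98681 - I*sqrt(59)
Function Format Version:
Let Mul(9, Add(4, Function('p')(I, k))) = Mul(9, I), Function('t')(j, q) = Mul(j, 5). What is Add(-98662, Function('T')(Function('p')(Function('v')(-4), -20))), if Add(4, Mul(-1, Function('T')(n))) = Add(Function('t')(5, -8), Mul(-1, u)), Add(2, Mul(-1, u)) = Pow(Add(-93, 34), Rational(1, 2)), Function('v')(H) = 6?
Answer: Add(-98681, Mul(-1, I, Pow(59, Rational(1, 2)))) ≈ Add(-98681., Mul(-7.6811, I))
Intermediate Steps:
u = Add(2, Mul(-1, I, Pow(59, Rational(1, 2)))) (u = Add(2, Mul(-1, Pow(Add(-93, 34), Rational(1, 2)))) = Add(2, Mul(-1, Pow(-59, Rational(1, 2)))) = Add(2, Mul(-1, Mul(I, Pow(59, Rational(1, 2))))) = Add(2, Mul(-1, I, Pow(59, Rational(1, 2)))) ≈ Add(2.0000, Mul(-7.6811, I)))
Function('t')(j, q) = Mul(5, j)
Function('p')(I, k) = Add(-4, I) (Function('p')(I, k) = Add(-4, Mul(Rational(1, 9), Mul(9, I))) = Add(-4, I))
Function('T')(n) = Add(-19, Mul(-1, I, Pow(59, Rational(1, 2)))) (Function('T')(n) = Add(4, Mul(-1, Add(Mul(5, 5), Mul(-1, Add(2, Mul(-1, I, Pow(59, Rational(1, 2)))))))) = Add(4, Mul(-1, Add(25, Add(-2, Mul(I, Pow(59, Rational(1, 2))))))) = Add(4, Mul(-1, Add(23, Mul(I, Pow(59, Rational(1, 2)))))) = Add(4, Add(-23, Mul(-1, I, Pow(59, Rational(1, 2))))) = Add(-19, Mul(-1, I, Pow(59, Rational(1, 2)))))
Add(-98662, Function('T')(Function('p')(Function('v')(-4), -20))) = Add(-98662, Add(-19, Mul(-1, I, Pow(59, Rational(1, 2))))) = Add(-98681, Mul(-1, I, Pow(59, Rational(1, 2))))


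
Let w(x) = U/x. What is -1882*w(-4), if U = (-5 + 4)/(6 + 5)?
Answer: -941/22 ≈ -42.773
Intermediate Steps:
U = -1/11 ≈ -0.090909
w(x) = -1/(11*x)
-1882*w(-4) = -(-1882)/(11*(-4)) = -(-1882)*(-1)/(11*4) = -1882*1/44 = -941/22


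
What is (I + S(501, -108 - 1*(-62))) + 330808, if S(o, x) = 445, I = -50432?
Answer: 280821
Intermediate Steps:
(I + S(501, -108 - 1*(-62))) + 330808 = (-50432 + 445) + 330808 = -49987 + 330808 = 280821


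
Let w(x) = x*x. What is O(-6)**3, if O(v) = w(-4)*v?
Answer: -884736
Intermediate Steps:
w(x) = x**2
O(v) = 16*v (O(v) = (-4)**2*v = 16*v)
O(-6)**3 = (16*(-6))**3 = (-96)**3 = -884736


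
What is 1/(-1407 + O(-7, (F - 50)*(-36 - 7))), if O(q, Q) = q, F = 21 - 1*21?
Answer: -1/1414 ≈ -0.00070721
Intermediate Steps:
F = 0 (F = 21 - 21 = 0)
1/(-1407 + O(-7, (F - 50)*(-36 - 7))) = 1/(-1407 - 7) = 1/(-1414) = -1/1414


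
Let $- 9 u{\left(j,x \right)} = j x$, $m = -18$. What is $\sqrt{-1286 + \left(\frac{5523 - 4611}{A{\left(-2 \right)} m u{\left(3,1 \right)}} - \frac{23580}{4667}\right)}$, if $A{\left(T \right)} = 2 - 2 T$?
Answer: $\frac{i \sqrt{248116397334}}{14001} \approx 35.577 i$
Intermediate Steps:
$u{\left(j,x \right)} = - \frac{j x}{9}$
$\sqrt{-1286 + \left(\frac{5523 - 4611}{A{\left(-2 \right)} m u{\left(3,1 \right)}} - \frac{23580}{4667}\right)} = \sqrt{-1286 - \left(\frac{23580}{4667} - \frac{5523 - 4611}{\left(2 - -4\right) \left(-18\right) \left(\left(- \frac{1}{9}\right) 3 \cdot 1\right)}\right)} = \sqrt{-1286 + \left(\frac{912}{\left(2 + 4\right) \left(-18\right) \left(- \frac{1}{3}\right)} - \frac{23580}{4667}\right)} = \sqrt{-1286 - \left(\frac{23580}{4667} - \frac{912}{6 \left(-18\right) \left(- \frac{1}{3}\right)}\right)} = \sqrt{-1286 - \left(\frac{23580}{4667} - \frac{912}{\left(-108\right) \left(- \frac{1}{3}\right)}\right)} = \sqrt{-1286 - \left(\frac{23580}{4667} - \frac{912}{36}\right)} = \sqrt{-1286 + \left(912 \cdot \frac{1}{36} - \frac{23580}{4667}\right)} = \sqrt{-1286 + \left(\frac{76}{3} - \frac{23580}{4667}\right)} = \sqrt{-1286 + \frac{283952}{14001}} = \sqrt{- \frac{17721334}{14001}} = \frac{i \sqrt{248116397334}}{14001}$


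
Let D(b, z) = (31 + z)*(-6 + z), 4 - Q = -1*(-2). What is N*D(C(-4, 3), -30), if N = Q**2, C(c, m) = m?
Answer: -144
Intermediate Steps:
Q = 2 (Q = 4 - (-1)*(-2) = 4 - 1*2 = 4 - 2 = 2)
D(b, z) = (-6 + z)*(31 + z)
N = 4 (N = 2**2 = 4)
N*D(C(-4, 3), -30) = 4*(-186 + (-30)**2 + 25*(-30)) = 4*(-186 + 900 - 750) = 4*(-36) = -144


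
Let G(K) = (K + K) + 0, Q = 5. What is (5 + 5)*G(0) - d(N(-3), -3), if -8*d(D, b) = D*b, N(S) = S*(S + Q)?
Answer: 9/4 ≈ 2.2500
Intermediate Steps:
G(K) = 2*K (G(K) = 2*K + 0 = 2*K)
N(S) = S*(5 + S) (N(S) = S*(S + 5) = S*(5 + S))
d(D, b) = -D*b/8
(5 + 5)*G(0) - d(N(-3), -3) = (5 + 5)*(2*0) - (-1)*(-3*(5 - 3))*(-3)/8 = 10*0 - (-1)*(-3*2)*(-3)/8 = 0 - (-1)*(-6)*(-3)/8 = 0 - 1*(-9/4) = 0 + 9/4 = 9/4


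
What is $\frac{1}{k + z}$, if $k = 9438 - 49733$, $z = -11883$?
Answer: $- \frac{1}{52178} \approx -1.9165 \cdot 10^{-5}$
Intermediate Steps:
$k = -40295$
$\frac{1}{k + z} = \frac{1}{-40295 - 11883} = \frac{1}{-52178} = - \frac{1}{52178}$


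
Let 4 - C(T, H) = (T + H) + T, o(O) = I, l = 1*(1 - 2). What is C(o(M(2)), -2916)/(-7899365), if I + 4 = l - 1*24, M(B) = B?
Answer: -2978/7899365 ≈ -0.00037699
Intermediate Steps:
l = -1 (l = 1*(-1) = -1)
I = -29 (I = -4 + (-1 - 1*24) = -4 + (-1 - 24) = -4 - 25 = -29)
o(O) = -29
C(T, H) = 4 - H - 2*T (C(T, H) = 4 - ((T + H) + T) = 4 - ((H + T) + T) = 4 - (H + 2*T) = 4 + (-H - 2*T) = 4 - H - 2*T)
C(o(M(2)), -2916)/(-7899365) = (4 - 1*(-2916) - 2*(-29))/(-7899365) = (4 + 2916 + 58)*(-1/7899365) = 2978*(-1/7899365) = -2978/7899365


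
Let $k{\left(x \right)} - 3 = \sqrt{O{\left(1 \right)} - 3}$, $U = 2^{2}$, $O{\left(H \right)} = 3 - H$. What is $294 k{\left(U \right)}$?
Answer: $882 + 294 i \approx 882.0 + 294.0 i$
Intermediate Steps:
$U = 4$
$k{\left(x \right)} = 3 + i$ ($k{\left(x \right)} = 3 + \sqrt{\left(3 - 1\right) - 3} = 3 + \sqrt{2 - 3} = 3 + \sqrt{-1} = 3 + i$)
$294 k{\left(U \right)} = 294 \left(3 + i\right) = 882 + 294 i$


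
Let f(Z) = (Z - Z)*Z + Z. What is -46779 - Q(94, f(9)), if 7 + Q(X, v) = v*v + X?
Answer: -46947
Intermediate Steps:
f(Z) = Z (f(Z) = 0*Z + Z = 0 + Z = Z)
Q(X, v) = -7 + X + v² (Q(X, v) = -7 + (v*v + X) = -7 + (v² + X) = -7 + (X + v²) = -7 + X + v²)
-46779 - Q(94, f(9)) = -46779 - (-7 + 94 + 9²) = -46779 - (-7 + 94 + 81) = -46779 - 1*168 = -46779 - 168 = -46947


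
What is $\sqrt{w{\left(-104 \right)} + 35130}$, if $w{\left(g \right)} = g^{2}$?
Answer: $\sqrt{45946} \approx 214.35$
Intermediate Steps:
$\sqrt{w{\left(-104 \right)} + 35130} = \sqrt{\left(-104\right)^{2} + 35130} = \sqrt{10816 + 35130} = \sqrt{45946}$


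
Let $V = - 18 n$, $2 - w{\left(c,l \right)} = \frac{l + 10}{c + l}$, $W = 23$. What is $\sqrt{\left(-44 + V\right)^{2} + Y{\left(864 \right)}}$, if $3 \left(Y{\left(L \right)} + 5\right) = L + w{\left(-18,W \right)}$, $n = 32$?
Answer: $\frac{\sqrt{86553330}}{15} \approx 620.23$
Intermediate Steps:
$w{\left(c,l \right)} = 2 - \frac{10 + l}{c + l}$ ($w{\left(c,l \right)} = 2 - \frac{l + 10}{c + l} = 2 - \frac{10 + l}{c + l}$)
$V = -576$ ($V = \left(-18\right) 32 = -576$)
$Y{\left(L \right)} = - \frac{98}{15} + \frac{L}{3}$ ($Y{\left(L \right)} = -5 + \frac{L + \frac{-10 + 23 + 2 \left(-18\right)}{-18 + 23}}{3} = -5 + \frac{L + \frac{-10 + 23 - 36}{5}}{3} = -5 + \frac{L + \frac{1}{5} \left(-23\right)}{3} = -5 + \frac{L - \frac{23}{5}}{3} = -5 + \frac{- \frac{23}{5} + L}{3} = -5 + \left(- \frac{23}{15} + \frac{L}{3}\right) = - \frac{98}{15} + \frac{L}{3}$)
$\sqrt{\left(-44 + V\right)^{2} + Y{\left(864 \right)}} = \sqrt{\left(-44 - 576\right)^{2} + \left(- \frac{98}{15} + \frac{1}{3} \cdot 864\right)} = \sqrt{\left(-620\right)^{2} + \left(- \frac{98}{15} + 288\right)} = \sqrt{384400 + \frac{4222}{15}} = \sqrt{\frac{5770222}{15}} = \frac{\sqrt{86553330}}{15}$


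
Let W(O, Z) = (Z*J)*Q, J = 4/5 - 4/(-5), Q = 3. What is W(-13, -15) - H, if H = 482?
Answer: -554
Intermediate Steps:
J = 8/5 (J = 4*(⅕) - 4*(-⅕) = ⅘ + ⅘ = 8/5 ≈ 1.6000)
W(O, Z) = 24*Z/5 (W(O, Z) = (Z*(8/5))*3 = (8*Z/5)*3 = 24*Z/5)
W(-13, -15) - H = (24/5)*(-15) - 1*482 = -72 - 482 = -554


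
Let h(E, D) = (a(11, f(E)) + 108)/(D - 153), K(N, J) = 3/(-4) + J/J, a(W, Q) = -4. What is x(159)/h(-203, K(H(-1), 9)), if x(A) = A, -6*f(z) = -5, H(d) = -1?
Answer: -7473/32 ≈ -233.53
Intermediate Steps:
f(z) = ⅚ (f(z) = -⅙*(-5) = ⅚)
K(N, J) = ¼ (K(N, J) = 3*(-¼) + 1 = -¾ + 1 = ¼)
h(E, D) = 104/(-153 + D) (h(E, D) = (-4 + 108)/(D - 153) = 104/(-153 + D))
x(159)/h(-203, K(H(-1), 9)) = 159/((104/(-153 + ¼))) = 159/((104/(-611/4))) = 159/((104*(-4/611))) = 159/(-32/47) = 159*(-47/32) = -7473/32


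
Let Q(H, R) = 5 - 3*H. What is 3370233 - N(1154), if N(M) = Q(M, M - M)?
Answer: 3373690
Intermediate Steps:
N(M) = 5 - 3*M
3370233 - N(1154) = 3370233 - (5 - 3*1154) = 3370233 - (5 - 3462) = 3370233 - 1*(-3457) = 3370233 + 3457 = 3373690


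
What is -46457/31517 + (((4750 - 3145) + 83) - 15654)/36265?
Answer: -2124929527/1142964005 ≈ -1.8591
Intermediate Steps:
-46457/31517 + (((4750 - 3145) + 83) - 15654)/36265 = -46457*1/31517 + ((1605 + 83) - 15654)*(1/36265) = -46457/31517 + (1688 - 15654)*(1/36265) = -46457/31517 - 13966*1/36265 = -46457/31517 - 13966/36265 = -2124929527/1142964005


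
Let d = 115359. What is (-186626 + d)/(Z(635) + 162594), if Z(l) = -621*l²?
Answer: 71267/250240131 ≈ 0.00028479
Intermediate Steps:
(-186626 + d)/(Z(635) + 162594) = (-186626 + 115359)/(-621*635² + 162594) = -71267/(-621*403225 + 162594) = -71267/(-250402725 + 162594) = -71267/(-250240131) = -71267*(-1/250240131) = 71267/250240131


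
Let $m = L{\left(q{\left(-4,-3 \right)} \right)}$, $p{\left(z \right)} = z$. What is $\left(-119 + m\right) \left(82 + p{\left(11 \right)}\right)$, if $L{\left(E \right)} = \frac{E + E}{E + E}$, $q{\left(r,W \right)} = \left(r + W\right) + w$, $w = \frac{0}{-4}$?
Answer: $-10974$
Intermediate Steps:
$w = 0$ ($w = 0 \left(- \frac{1}{4}\right) = 0$)
$q{\left(r,W \right)} = W + r$ ($q{\left(r,W \right)} = \left(r + W\right) + 0 = \left(W + r\right) + 0 = W + r$)
$L{\left(E \right)} = 1$ ($L{\left(E \right)} = \frac{2 E}{2 E} = 2 E \frac{1}{2 E} = 1$)
$m = 1$
$\left(-119 + m\right) \left(82 + p{\left(11 \right)}\right) = \left(-119 + 1\right) \left(82 + 11\right) = \left(-118\right) 93 = -10974$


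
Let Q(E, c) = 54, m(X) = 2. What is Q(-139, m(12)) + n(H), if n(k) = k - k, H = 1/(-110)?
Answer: 54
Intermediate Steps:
H = -1/110 ≈ -0.0090909
n(k) = 0
Q(-139, m(12)) + n(H) = 54 + 0 = 54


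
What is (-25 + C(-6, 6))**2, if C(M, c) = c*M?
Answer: 3721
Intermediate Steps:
C(M, c) = M*c
(-25 + C(-6, 6))**2 = (-25 - 6*6)**2 = (-25 - 36)**2 = (-61)**2 = 3721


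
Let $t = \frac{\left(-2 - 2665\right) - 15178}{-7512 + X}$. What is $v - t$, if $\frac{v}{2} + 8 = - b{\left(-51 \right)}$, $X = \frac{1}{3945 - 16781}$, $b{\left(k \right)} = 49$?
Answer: $- \frac{11221398182}{96424033} \approx -116.38$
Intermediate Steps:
$X = - \frac{1}{12836}$ ($X = \frac{1}{-12836} = - \frac{1}{12836} \approx -7.7906 \cdot 10^{-5}$)
$v = -114$ ($v = -16 + 2 \left(\left(-1\right) 49\right) = -16 + 2 \left(-49\right) = -16 - 98 = -114$)
$t = \frac{229058420}{96424033}$ ($t = \frac{\left(-2 - 2665\right) - 15178}{-7512 - \frac{1}{12836}} = \frac{\left(-2 - 2665\right) - 15178}{- \frac{96424033}{12836}} = \left(-2667 - 15178\right) \left(- \frac{12836}{96424033}\right) = \left(-17845\right) \left(- \frac{12836}{96424033}\right) = \frac{229058420}{96424033} \approx 2.3755$)
$v - t = -114 - \frac{229058420}{96424033} = - \frac{11221398182}{96424033}$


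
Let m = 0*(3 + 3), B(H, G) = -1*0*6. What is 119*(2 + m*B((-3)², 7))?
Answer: 238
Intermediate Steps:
B(H, G) = 0 (B(H, G) = 0*6 = 0)
m = 0 (m = 0*6 = 0)
119*(2 + m*B((-3)², 7)) = 119*(2 + 0*0) = 119*(2 + 0) = 119*2 = 238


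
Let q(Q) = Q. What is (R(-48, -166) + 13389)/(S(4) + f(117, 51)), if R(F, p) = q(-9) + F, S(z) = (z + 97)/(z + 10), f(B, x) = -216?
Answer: -186648/2923 ≈ -63.855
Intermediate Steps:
S(z) = (97 + z)/(10 + z)
R(F, p) = -9 + F
(R(-48, -166) + 13389)/(S(4) + f(117, 51)) = ((-9 - 48) + 13389)/((97 + 4)/(10 + 4) - 216) = (-57 + 13389)/(101/14 - 216) = 13332/((1/14)*101 - 216) = 13332/(101/14 - 216) = 13332/(-2923/14) = 13332*(-14/2923) = -186648/2923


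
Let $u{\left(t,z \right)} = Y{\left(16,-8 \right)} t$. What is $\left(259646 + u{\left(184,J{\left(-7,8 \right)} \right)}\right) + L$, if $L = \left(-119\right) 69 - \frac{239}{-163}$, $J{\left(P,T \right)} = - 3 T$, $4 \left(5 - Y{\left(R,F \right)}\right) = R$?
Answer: $\frac{41014136}{163} \approx 2.5162 \cdot 10^{5}$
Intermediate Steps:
$Y{\left(R,F \right)} = 5 - \frac{R}{4}$
$L = - \frac{1338154}{163}$ ($L = -8211 - - \frac{239}{163} = -8211 + \frac{239}{163} = - \frac{1338154}{163} \approx -8209.5$)
$u{\left(t,z \right)} = t$ ($u{\left(t,z \right)} = \left(5 - 4\right) t = 1 t = t$)
$\left(259646 + u{\left(184,J{\left(-7,8 \right)} \right)}\right) + L = \left(259646 + 184\right) - \frac{1338154}{163} = 259830 - \frac{1338154}{163} = \frac{41014136}{163}$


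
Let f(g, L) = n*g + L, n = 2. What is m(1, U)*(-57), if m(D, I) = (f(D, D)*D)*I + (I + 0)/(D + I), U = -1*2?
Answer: 228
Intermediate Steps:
f(g, L) = L + 2*g (f(g, L) = 2*g + L = L + 2*g)
U = -2
m(D, I) = I/(D + I) + 3*I*D**2 (m(D, I) = ((D + 2*D)*D)*I + (I + 0)/(D + I) = ((3*D)*D)*I + I/(D + I) = (3*D**2)*I + I/(D + I) = 3*I*D**2 + I/(D + I) = I/(D + I) + 3*I*D**2)
m(1, U)*(-57) = -2*(1 + 3*1**3 + 3*(-2)*1**2)/(1 - 2)*(-57) = -2*(1 + 3*1 + 3*(-2)*1)/(-1)*(-57) = -2*(-1)*(1 + 3 - 6)*(-57) = -2*(-1)*(-2)*(-57) = -4*(-57) = 228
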